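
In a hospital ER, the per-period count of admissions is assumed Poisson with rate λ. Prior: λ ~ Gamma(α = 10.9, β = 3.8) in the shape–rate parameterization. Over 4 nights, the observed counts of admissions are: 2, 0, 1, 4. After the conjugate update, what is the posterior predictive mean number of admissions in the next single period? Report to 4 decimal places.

2.2949

With a Gamma(shape α, rate β) prior, the Poisson likelihood is conjugate: the posterior is Gamma(α + ΣXᵢ, β + n).
Sum of counts S = 7 over n = 4 nights.
Posterior: Gamma(α+S, β+n) = Gamma(10.9+7, 3.8+4) = Gamma(17.9, 7.8).
The predictive distribution for one future period is NegBinom with mean α/β = 2.2949.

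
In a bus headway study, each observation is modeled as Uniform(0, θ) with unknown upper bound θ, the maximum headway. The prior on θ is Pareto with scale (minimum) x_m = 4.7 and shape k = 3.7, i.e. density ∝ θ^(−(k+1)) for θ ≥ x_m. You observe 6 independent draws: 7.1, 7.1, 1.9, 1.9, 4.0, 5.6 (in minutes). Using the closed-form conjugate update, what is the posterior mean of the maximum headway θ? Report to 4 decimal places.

A Pareto(scale x_m, shape k) prior on the upper bound θ of Uniform(0, θ) is conjugate: posterior is Pareto(max(x_m, max xᵢ), k + n).
Sample maximum = 7.1; prior scale x_m = 4.7 → posterior scale = max = 7.1.
Posterior shape = 3.7 + 6 = 9.7.
E[θ|data] = k·x_m/(k−1) = 9.7·7.1/8.7 = 7.9161.

7.9161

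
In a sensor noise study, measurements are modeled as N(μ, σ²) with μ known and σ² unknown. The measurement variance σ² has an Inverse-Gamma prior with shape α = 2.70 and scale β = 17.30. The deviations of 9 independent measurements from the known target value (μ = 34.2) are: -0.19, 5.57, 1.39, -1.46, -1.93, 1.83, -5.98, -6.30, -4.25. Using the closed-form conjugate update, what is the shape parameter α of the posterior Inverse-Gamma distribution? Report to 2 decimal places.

7.20

With known mean μ and an Inverse-Gamma(α, β) prior on σ², the Normal likelihood is conjugate: posterior is Inv-Gamma(α + n/2, β + Σ(xᵢ−μ)²/2).
Σ(xᵢ−μ)² = (-0.19)² + (5.57)² + (1.39)² + (-1.46)² + (-1.93)² + (1.83)² + (-5.98)² + (-6.30)² + (-4.25)² = 135.7114.
Posterior: Inv-Gamma(2.70 + 9/2, 17.30 + 135.7114/2) = Inv-Gamma(7.20, 85.15570).
Posterior α = 7.20.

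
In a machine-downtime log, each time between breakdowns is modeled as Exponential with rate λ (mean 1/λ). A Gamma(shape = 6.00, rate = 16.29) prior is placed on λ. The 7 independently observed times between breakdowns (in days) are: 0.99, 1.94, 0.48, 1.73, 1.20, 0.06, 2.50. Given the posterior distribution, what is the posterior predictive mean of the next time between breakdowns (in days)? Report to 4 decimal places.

2.0992

With a Gamma(shape α, rate β) prior on the exponential rate λ, the posterior after n observations with total T = Σxᵢ is Gamma(α+n, β+T).
Sum of observations T = 8.90 days; n = 7.
Posterior: Gamma(6.00+7, 16.29+8.90) = Gamma(13.00, 25.19).
The predictive distribution for the next observation is Lomax; its mean is β/(α−1) = 25.19/12.00 = 2.0992.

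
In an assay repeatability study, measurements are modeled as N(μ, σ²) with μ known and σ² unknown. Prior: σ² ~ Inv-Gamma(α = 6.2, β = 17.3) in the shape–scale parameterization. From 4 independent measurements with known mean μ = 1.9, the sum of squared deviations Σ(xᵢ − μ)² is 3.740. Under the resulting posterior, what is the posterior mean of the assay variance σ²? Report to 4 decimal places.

With known mean μ and an Inverse-Gamma(α, β) prior on σ², the Normal likelihood is conjugate: posterior is Inv-Gamma(α + n/2, β + Σ(xᵢ−μ)²/2).
Posterior: Inv-Gamma(6.2 + 4/2, 17.3 + 3.740/2) = Inv-Gamma(8.20, 19.1700).
E[σ²|data] = β/(α−1) = 19.1700/7.20 = 2.6625.

2.6625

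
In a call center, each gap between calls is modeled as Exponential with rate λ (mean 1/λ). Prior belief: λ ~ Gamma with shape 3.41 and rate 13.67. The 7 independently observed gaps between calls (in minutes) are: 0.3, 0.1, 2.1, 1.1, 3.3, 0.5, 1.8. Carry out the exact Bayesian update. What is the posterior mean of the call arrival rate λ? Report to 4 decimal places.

With a Gamma(shape α, rate β) prior on the exponential rate λ, the posterior after n observations with total T = Σxᵢ is Gamma(α+n, β+T).
Sum of observations T = 9.2 minutes; n = 7.
Posterior: Gamma(3.41+7, 13.67+9.2) = Gamma(10.41, 22.87).
Posterior mean of λ = α/β = 10.41/22.87 = 0.4552.

0.4552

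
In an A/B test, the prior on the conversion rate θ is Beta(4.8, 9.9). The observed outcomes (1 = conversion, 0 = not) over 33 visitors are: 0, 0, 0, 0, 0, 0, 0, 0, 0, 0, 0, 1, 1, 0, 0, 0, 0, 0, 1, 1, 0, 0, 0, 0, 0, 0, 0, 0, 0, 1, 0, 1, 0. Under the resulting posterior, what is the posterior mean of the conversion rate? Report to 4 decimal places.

0.2264

The Beta prior is conjugate to a Binomial/Bernoulli likelihood; the update adds successes to α and failures to β.
Posterior: Beta(α+k, β+n−k) = Beta(4.8+6, 9.9+27) = Beta(10.8, 36.9).
Posterior mean = α/(α+β) = 10.8/47.7 = 0.2264.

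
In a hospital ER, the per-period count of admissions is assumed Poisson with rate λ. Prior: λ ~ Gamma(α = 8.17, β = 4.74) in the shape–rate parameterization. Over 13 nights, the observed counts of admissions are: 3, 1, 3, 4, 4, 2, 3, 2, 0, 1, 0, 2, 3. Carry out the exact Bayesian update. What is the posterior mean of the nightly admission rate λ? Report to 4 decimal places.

With a Gamma(shape α, rate β) prior, the Poisson likelihood is conjugate: the posterior is Gamma(α + ΣXᵢ, β + n).
Sum of counts S = 28 over n = 13 nights.
Posterior: Gamma(α+S, β+n) = Gamma(8.17+28, 4.74+13) = Gamma(36.17, 17.74).
Posterior mean = α/β = 36.17/17.74 = 2.0389.

2.0389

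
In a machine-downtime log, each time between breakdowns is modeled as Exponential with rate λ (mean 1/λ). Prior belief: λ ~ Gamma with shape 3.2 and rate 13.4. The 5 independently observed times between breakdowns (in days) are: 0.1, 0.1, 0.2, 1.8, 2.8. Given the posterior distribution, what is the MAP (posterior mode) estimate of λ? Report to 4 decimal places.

With a Gamma(shape α, rate β) prior on the exponential rate λ, the posterior after n observations with total T = Σxᵢ is Gamma(α+n, β+T).
Sum of observations T = 5.0 days; n = 5.
Posterior: Gamma(3.2+5, 13.4+5.0) = Gamma(8.2, 18.4).
Mode = (α−1)/β = 0.3913.

0.3913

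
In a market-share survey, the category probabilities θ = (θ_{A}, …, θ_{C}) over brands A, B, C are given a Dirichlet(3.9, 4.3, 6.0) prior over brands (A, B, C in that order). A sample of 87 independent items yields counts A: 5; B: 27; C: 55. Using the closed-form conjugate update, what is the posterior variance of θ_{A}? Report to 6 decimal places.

0.000785

The Dirichlet prior is conjugate to the Multinomial likelihood: each posterior αⱼ = prior αⱼ + observed count nⱼ.
Posterior concentration: (8.9, 31.3, 61.0), total = 101.2.
Var[θ_j] = α_j(Σα−α_j)/((Σα)²(Σα+1)) = 8.9·92.3/(101.2²·102.2) = 0.000785.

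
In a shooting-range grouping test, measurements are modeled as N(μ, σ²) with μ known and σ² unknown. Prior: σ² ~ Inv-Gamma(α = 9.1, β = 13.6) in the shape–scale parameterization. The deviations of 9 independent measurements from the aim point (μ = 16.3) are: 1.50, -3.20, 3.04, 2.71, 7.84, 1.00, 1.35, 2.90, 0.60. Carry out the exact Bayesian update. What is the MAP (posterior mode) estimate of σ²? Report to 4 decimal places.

With known mean μ and an Inverse-Gamma(α, β) prior on σ², the Normal likelihood is conjugate: posterior is Inv-Gamma(α + n/2, β + Σ(xᵢ−μ)²/2).
Σ(xᵢ−μ)² = (1.50)² + (-3.20)² + (3.04)² + (2.71)² + (7.84)² + (1.00)² + (1.35)² + (2.90)² + (0.60)² = 102.1338.
Posterior: Inv-Gamma(9.1 + 9/2, 13.6 + 102.1338/2) = Inv-Gamma(13.60, 64.66690).
Mode = β/(α+1) = 64.66690/14.60 = 4.4292.

4.4292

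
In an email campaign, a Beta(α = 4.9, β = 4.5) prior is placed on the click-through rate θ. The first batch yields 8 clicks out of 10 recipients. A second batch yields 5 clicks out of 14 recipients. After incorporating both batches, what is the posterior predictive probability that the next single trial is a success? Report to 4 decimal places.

The Beta prior is conjugate to a Binomial/Bernoulli likelihood; the update adds successes to α and failures to β.
After batch 1: Beta(4.9+8, 4.5+2) = Beta(12.9, 6.5).
After batch 2: Beta(12.9+5, 6.5+9) = Beta(17.9, 15.5).
For a single future Bernoulli trial, P(success | data) = α/(α+β) = 0.5359.

0.5359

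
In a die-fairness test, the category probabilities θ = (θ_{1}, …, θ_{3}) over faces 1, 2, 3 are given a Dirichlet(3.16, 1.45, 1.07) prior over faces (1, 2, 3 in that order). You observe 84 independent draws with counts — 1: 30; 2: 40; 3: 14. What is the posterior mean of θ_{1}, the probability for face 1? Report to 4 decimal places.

The Dirichlet prior is conjugate to the Multinomial likelihood: each posterior αⱼ = prior αⱼ + observed count nⱼ.
Posterior concentration: (33.16, 41.45, 15.07), total = 89.68.
E[θ_{1}|data] = α_{1}/Σα = 33.16/89.68 = 0.3698.

0.3698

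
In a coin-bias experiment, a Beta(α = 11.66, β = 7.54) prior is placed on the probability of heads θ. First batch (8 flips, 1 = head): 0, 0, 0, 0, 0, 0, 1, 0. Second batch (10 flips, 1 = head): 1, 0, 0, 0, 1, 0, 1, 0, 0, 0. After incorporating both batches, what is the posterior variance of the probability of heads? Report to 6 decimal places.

The Beta prior is conjugate to a Binomial/Bernoulli likelihood; the update adds successes to α and failures to β.
After batch 1: Beta(11.66+1, 7.54+7) = Beta(12.66, 14.54).
After batch 2: Beta(12.66+3, 14.54+7) = Beta(15.66, 21.54).
Var = αβ/((α+β)²(α+β+1)) = 15.66·21.54/(37.20²·38.20) = 0.006381.

0.006381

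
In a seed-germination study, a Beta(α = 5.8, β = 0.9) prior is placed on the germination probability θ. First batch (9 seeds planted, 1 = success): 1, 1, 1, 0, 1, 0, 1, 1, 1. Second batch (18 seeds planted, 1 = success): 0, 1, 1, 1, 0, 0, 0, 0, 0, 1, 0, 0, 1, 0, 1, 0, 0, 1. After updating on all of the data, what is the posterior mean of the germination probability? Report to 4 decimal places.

The Beta prior is conjugate to a Binomial/Bernoulli likelihood; the update adds successes to α and failures to β.
After batch 1: Beta(5.8+7, 0.9+2) = Beta(12.8, 2.9).
After batch 2: Beta(12.8+7, 2.9+11) = Beta(19.8, 13.9).
Posterior mean = α/(α+β) = 19.8/33.7 = 0.5875.

0.5875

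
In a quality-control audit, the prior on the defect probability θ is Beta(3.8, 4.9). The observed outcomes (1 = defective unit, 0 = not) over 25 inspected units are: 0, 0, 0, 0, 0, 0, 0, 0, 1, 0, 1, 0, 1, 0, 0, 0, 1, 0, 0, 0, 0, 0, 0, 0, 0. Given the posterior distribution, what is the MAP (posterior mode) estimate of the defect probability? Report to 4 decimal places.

The Beta prior is conjugate to a Binomial/Bernoulli likelihood; the update adds successes to α and failures to β.
Posterior: Beta(α+k, β+n−k) = Beta(3.8+4, 4.9+21) = Beta(7.8, 25.9).
Mode of Beta(a,b) for a,b>1 is (a−1)/(a+b−2) = 6.8/31.7 = 0.2145.

0.2145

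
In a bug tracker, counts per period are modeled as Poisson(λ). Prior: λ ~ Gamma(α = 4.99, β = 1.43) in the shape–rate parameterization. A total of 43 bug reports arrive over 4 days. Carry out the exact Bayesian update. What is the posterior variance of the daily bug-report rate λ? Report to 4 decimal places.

1.6276

With a Gamma(shape α, rate β) prior, the Poisson likelihood is conjugate: the posterior is Gamma(α + ΣXᵢ, β + n).
Posterior: Gamma(α+S, β+n) = Gamma(4.99+43, 1.43+4) = Gamma(47.99, 5.43).
Var = α/β² = 47.99/5.43² = 1.6276.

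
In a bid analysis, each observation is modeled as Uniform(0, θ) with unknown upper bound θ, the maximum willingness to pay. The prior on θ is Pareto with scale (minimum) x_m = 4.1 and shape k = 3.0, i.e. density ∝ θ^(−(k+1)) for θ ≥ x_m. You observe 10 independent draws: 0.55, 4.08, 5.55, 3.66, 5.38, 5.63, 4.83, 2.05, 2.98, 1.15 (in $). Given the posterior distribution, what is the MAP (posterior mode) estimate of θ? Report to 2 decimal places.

A Pareto(scale x_m, shape k) prior on the upper bound θ of Uniform(0, θ) is conjugate: posterior is Pareto(max(x_m, max xᵢ), k + n).
Sample maximum = 5.63; prior scale x_m = 4.1 → posterior scale = max = 5.63.
Posterior shape = 3.0 + 10 = 13.0.
The Pareto density is decreasing on [x_m, ∞), so the mode is x_m = 5.63.

5.63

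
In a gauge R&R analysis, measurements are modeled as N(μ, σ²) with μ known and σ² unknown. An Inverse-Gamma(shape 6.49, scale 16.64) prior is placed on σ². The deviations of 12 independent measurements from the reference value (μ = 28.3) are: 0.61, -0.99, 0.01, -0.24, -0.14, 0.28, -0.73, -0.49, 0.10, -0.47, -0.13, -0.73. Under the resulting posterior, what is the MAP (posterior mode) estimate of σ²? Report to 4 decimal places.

With known mean μ and an Inverse-Gamma(α, β) prior on σ², the Normal likelihood is conjugate: posterior is Inv-Gamma(α + n/2, β + Σ(xᵢ−μ)²/2).
Σ(xᵢ−μ)² = (0.61)² + (-0.99)² + (0.01)² + (-0.24)² + (-0.14)² + (0.28)² + (-0.73)² + (-0.49)² + (0.10)² + (-0.47)² + (-0.13)² + (-0.73)² = 3.0616.
Posterior: Inv-Gamma(6.49 + 12/2, 16.64 + 3.0616/2) = Inv-Gamma(12.49, 18.17080).
Mode = β/(α+1) = 18.17080/13.49 = 1.3470.

1.3470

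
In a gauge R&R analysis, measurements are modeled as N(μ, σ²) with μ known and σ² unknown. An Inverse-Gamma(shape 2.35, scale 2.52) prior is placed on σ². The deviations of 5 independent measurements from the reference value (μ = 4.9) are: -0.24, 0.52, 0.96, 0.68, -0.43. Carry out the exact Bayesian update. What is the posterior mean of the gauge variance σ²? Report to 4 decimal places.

0.9009

With known mean μ and an Inverse-Gamma(α, β) prior on σ², the Normal likelihood is conjugate: posterior is Inv-Gamma(α + n/2, β + Σ(xᵢ−μ)²/2).
Σ(xᵢ−μ)² = (-0.24)² + (0.52)² + (0.96)² + (0.68)² + (-0.43)² = 1.8969.
Posterior: Inv-Gamma(2.35 + 5/2, 2.52 + 1.8969/2) = Inv-Gamma(4.85, 3.46845).
E[σ²|data] = β/(α−1) = 3.46845/3.85 = 0.9009.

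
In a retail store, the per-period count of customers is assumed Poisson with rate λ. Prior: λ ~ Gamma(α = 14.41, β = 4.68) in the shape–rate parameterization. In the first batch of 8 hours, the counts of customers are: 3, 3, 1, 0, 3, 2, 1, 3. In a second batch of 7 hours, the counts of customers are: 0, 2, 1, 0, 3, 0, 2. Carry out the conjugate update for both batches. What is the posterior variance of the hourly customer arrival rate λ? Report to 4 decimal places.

0.0992

With a Gamma(shape α, rate β) prior, the Poisson likelihood is conjugate: the posterior is Gamma(α + ΣXᵢ, β + n).
Batch 1: sum of counts S = 16 over n = 8 hours.
After batch 1: Gamma(α+S, β+n) = Gamma(14.41+16, 4.68+8) = Gamma(30.41, 12.68).
Batch 2: sum of counts S = 8 over n = 7 hours.
After batch 2: Gamma(α+S, β+n) = Gamma(30.41+8, 12.68+7) = Gamma(38.41, 19.68).
Var = α/β² = 38.41/19.68² = 0.0992.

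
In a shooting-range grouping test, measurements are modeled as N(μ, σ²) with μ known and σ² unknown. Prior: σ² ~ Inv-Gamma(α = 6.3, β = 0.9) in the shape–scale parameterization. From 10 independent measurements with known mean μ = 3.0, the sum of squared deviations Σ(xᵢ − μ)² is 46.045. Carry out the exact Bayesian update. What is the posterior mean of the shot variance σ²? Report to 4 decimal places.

With known mean μ and an Inverse-Gamma(α, β) prior on σ², the Normal likelihood is conjugate: posterior is Inv-Gamma(α + n/2, β + Σ(xᵢ−μ)²/2).
Posterior: Inv-Gamma(6.3 + 10/2, 0.9 + 46.045/2) = Inv-Gamma(11.30, 23.9225).
E[σ²|data] = β/(α−1) = 23.9225/10.30 = 2.3226.

2.3226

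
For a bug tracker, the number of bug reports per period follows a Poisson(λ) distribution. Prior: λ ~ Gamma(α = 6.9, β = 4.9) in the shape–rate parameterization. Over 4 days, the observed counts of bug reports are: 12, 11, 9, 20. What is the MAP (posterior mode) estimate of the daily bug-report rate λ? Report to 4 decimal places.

6.5056

With a Gamma(shape α, rate β) prior, the Poisson likelihood is conjugate: the posterior is Gamma(α + ΣXᵢ, β + n).
Sum of counts S = 52 over n = 4 days.
Posterior: Gamma(α+S, β+n) = Gamma(6.9+52, 4.9+4) = Gamma(58.9, 8.9).
Mode of Gamma(α,β) for α≥1 is (α−1)/β = 57.9/8.9 = 6.5056.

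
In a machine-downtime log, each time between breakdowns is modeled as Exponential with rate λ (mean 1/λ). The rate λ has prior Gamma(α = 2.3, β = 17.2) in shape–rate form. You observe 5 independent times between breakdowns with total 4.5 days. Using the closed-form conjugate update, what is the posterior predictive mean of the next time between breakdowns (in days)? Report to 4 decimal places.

With a Gamma(shape α, rate β) prior on the exponential rate λ, the posterior after n observations with total T = Σxᵢ is Gamma(α+n, β+T).
Posterior: Gamma(2.3+5, 17.2+4.5) = Gamma(7.3, 21.7).
The predictive distribution for the next observation is Lomax; its mean is β/(α−1) = 21.7/6.3 = 3.4444.

3.4444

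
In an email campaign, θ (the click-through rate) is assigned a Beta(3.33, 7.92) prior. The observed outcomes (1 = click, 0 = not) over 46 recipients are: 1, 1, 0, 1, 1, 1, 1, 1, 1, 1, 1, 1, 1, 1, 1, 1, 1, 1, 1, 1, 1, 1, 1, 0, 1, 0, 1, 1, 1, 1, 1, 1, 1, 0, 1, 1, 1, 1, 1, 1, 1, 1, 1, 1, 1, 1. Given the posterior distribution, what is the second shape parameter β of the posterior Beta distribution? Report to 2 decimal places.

11.92

The Beta prior is conjugate to a Binomial/Bernoulli likelihood; the update adds successes to α and failures to β.
Posterior: Beta(α+k, β+n−k) = Beta(3.33+42, 7.92+4) = Beta(45.33, 11.92).
Posterior β = 11.92.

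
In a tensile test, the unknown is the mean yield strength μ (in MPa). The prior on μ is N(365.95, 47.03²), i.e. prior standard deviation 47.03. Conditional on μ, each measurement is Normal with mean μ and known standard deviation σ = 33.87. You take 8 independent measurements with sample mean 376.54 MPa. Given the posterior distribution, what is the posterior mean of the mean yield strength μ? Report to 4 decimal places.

For Normal data with known variance σ², a Normal(μ₀, σ₀²) prior on μ is conjugate. Posterior precision = 1/σ₀² + n/σ²; posterior mean is the precision-weighted average of μ₀ and x̄.
n·x̄ = 8·376.54 = 3012.32.
σ₀² = 47.03² = 2211.8209, σ² = 33.87² = 1147.1769; σ² + n·σ₀² = 1147.1769 + 8·2211.8209 = 18841.7441.
Posterior mean = (μ₀/σ₀² + n·x̄/σ²)/(1/σ₀² + n/σ²) = (σ²·μ₀ + σ₀²·n·x̄)/(σ² + n·σ₀²) = (1147.1769·365.95 + 2211.8209·3012.32)/18841.7441 = 7082521.720043/18841.7441 = 375.8952.

375.8952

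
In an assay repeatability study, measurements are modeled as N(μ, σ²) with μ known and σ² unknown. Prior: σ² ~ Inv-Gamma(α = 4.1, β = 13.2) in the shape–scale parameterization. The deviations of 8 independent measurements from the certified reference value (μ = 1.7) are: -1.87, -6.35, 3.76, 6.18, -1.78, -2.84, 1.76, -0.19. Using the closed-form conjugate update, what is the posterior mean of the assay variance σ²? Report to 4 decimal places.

9.6420

With known mean μ and an Inverse-Gamma(α, β) prior on σ², the Normal likelihood is conjugate: posterior is Inv-Gamma(α + n/2, β + Σ(xᵢ−μ)²/2).
Σ(xᵢ−μ)² = (-1.87)² + (-6.35)² + (3.76)² + (6.18)² + (-1.78)² + (-2.84)² + (1.76)² + (-0.19)² = 110.5171.
Posterior: Inv-Gamma(4.1 + 8/2, 13.2 + 110.5171/2) = Inv-Gamma(8.10, 68.45855).
E[σ²|data] = β/(α−1) = 68.45855/7.10 = 9.6420.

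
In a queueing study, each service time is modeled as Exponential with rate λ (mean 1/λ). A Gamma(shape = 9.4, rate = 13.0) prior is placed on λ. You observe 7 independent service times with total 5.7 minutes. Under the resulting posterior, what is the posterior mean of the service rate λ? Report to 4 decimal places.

0.8770

With a Gamma(shape α, rate β) prior on the exponential rate λ, the posterior after n observations with total T = Σxᵢ is Gamma(α+n, β+T).
Posterior: Gamma(9.4+7, 13.0+5.7) = Gamma(16.4, 18.7).
Posterior mean of λ = α/β = 16.4/18.7 = 0.8770.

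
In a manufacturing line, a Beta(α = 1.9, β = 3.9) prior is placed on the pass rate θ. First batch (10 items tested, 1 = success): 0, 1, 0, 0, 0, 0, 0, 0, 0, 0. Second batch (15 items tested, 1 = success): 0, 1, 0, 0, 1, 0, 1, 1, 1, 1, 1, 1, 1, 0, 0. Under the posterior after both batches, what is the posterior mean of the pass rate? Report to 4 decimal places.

0.3864

The Beta prior is conjugate to a Binomial/Bernoulli likelihood; the update adds successes to α and failures to β.
After batch 1: Beta(1.9+1, 3.9+9) = Beta(2.9, 12.9).
After batch 2: Beta(2.9+9, 12.9+6) = Beta(11.9, 18.9).
Posterior mean = α/(α+β) = 11.9/30.8 = 0.3864.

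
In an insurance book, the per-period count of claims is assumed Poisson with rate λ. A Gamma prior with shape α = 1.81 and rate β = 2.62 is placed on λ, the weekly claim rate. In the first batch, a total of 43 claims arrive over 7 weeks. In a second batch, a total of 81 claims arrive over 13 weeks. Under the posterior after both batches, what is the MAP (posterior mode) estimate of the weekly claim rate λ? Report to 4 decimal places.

With a Gamma(shape α, rate β) prior, the Poisson likelihood is conjugate: the posterior is Gamma(α + ΣXᵢ, β + n).
After batch 1: Gamma(α+S, β+n) = Gamma(1.81+43, 2.62+7) = Gamma(44.81, 9.62).
After batch 2: Gamma(α+S, β+n) = Gamma(44.81+81, 9.62+13) = Gamma(125.81, 22.62).
Mode of Gamma(α,β) for α≥1 is (α−1)/β = 124.81/22.62 = 5.5177.

5.5177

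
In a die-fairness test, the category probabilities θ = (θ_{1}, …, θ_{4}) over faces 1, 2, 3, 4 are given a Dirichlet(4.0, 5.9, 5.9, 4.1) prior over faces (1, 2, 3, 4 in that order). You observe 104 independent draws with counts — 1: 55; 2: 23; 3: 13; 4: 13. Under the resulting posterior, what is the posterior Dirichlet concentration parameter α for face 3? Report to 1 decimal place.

The Dirichlet prior is conjugate to the Multinomial likelihood: each posterior αⱼ = prior αⱼ + observed count nⱼ.
Posterior concentration: (59.0, 28.9, 18.9, 17.1), total = 123.9.
α_{3} = 5.9 + 13 = 18.9.

18.9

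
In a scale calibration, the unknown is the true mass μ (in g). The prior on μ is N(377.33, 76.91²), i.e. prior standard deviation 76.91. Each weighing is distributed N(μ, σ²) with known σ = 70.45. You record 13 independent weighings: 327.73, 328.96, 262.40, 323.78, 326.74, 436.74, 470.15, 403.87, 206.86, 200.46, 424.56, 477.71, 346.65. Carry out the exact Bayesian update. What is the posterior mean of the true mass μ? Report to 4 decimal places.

350.6895

For Normal data with known variance σ², a Normal(μ₀, σ₀²) prior on μ is conjugate. Posterior precision = 1/σ₀² + n/σ²; posterior mean is the precision-weighted average of μ₀ and x̄.
Σxᵢ = 327.73 + 328.96 + 262.40 + 323.78 + 326.74 + 436.74 + 470.15 + 403.87 + 206.86 + 200.46 + 424.56 + 477.71 + 346.65 = 4536.61, so n·x̄ = 4536.61.
σ₀² = 76.91² = 5915.1481, σ² = 70.45² = 4963.2025; σ² + n·σ₀² = 4963.2025 + 13·5915.1481 = 81860.1278.
Posterior mean = (μ₀/σ₀² + n·x̄/σ²)/(1/σ₀² + n/σ²) = (σ²·μ₀ + σ₀²·n·x̄)/(σ² + n·σ₀²) = (4963.2025·377.33 + 5915.1481·4536.61)/81860.1278 = 28707485.221266/81860.1278 = 350.6895.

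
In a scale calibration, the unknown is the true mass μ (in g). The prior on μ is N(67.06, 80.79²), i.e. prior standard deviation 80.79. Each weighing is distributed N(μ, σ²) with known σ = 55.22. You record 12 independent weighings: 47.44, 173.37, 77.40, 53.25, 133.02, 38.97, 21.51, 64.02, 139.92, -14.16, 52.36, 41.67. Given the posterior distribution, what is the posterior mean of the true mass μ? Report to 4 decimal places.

68.9891

For Normal data with known variance σ², a Normal(μ₀, σ₀²) prior on μ is conjugate. Posterior precision = 1/σ₀² + n/σ²; posterior mean is the precision-weighted average of μ₀ and x̄.
Σxᵢ = 47.44 + 173.37 + 77.40 + 53.25 + 133.02 + 38.97 + 21.51 + 64.02 + 139.92 + (-14.16) + 52.36 + 41.67 = 828.77, so n·x̄ = 828.77.
σ₀² = 80.79² = 6527.0241, σ² = 55.22² = 3049.2484; σ² + n·σ₀² = 3049.2484 + 12·6527.0241 = 81373.5376.
Posterior mean = (μ₀/σ₀² + n·x̄/σ²)/(1/σ₀² + n/σ²) = (σ²·μ₀ + σ₀²·n·x̄)/(σ² + n·σ₀²) = (3049.2484·67.06 + 6527.0241·828.77)/81373.5376 = 5613884.361061/81373.5376 = 68.9891.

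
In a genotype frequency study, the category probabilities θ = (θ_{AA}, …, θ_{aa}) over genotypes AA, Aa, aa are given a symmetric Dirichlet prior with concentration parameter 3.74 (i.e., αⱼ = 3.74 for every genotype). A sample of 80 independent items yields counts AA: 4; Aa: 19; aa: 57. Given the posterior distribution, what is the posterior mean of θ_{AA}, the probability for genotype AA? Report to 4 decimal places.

0.0848

The Dirichlet prior is conjugate to the Multinomial likelihood: each posterior αⱼ = prior αⱼ + observed count nⱼ.
Posterior concentration: (7.74, 22.74, 60.74), total = 91.22.
E[θ_{AA}|data] = α_{AA}/Σα = 7.74/91.22 = 0.0848.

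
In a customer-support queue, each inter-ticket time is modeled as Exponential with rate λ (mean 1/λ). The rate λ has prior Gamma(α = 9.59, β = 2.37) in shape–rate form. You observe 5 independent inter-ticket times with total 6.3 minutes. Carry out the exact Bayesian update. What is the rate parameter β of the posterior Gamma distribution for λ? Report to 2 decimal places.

8.67

With a Gamma(shape α, rate β) prior on the exponential rate λ, the posterior after n observations with total T = Σxᵢ is Gamma(α+n, β+T).
Posterior: Gamma(9.59+5, 2.37+6.3) = Gamma(14.59, 8.67).
Posterior β = 8.67.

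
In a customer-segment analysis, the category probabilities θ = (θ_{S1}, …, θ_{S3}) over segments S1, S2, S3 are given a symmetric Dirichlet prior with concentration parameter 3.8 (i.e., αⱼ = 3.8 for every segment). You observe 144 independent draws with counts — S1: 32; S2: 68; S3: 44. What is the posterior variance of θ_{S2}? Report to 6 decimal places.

0.001589

The Dirichlet prior is conjugate to the Multinomial likelihood: each posterior αⱼ = prior αⱼ + observed count nⱼ.
Posterior concentration: (35.8, 71.8, 47.8), total = 155.4.
Var[θ_j] = α_j(Σα−α_j)/((Σα)²(Σα+1)) = 71.8·83.6/(155.4²·156.4) = 0.001589.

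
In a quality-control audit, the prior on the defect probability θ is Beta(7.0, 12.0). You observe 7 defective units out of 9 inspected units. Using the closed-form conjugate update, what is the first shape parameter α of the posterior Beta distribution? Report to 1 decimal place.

14.0

The Beta prior is conjugate to a Binomial/Bernoulli likelihood; the update adds successes to α and failures to β.
Posterior: Beta(α+k, β+n−k) = Beta(7.0+7, 12.0+2) = Beta(14.0, 14.0).
Posterior α = 14.0.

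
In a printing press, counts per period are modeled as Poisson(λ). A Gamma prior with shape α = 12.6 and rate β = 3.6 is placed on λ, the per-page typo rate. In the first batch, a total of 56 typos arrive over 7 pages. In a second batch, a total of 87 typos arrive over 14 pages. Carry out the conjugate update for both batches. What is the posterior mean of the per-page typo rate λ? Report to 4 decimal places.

With a Gamma(shape α, rate β) prior, the Poisson likelihood is conjugate: the posterior is Gamma(α + ΣXᵢ, β + n).
After batch 1: Gamma(α+S, β+n) = Gamma(12.6+56, 3.6+7) = Gamma(68.6, 10.6).
After batch 2: Gamma(α+S, β+n) = Gamma(68.6+87, 10.6+14) = Gamma(155.6, 24.6).
Posterior mean = α/β = 155.6/24.6 = 6.3252.

6.3252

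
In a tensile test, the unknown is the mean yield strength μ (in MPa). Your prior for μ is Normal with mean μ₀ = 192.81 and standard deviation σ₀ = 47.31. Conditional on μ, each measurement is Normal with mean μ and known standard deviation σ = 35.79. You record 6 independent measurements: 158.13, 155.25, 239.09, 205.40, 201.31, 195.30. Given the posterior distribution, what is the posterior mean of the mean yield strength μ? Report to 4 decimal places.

For Normal data with known variance σ², a Normal(μ₀, σ₀²) prior on μ is conjugate. Posterior precision = 1/σ₀² + n/σ²; posterior mean is the precision-weighted average of μ₀ and x̄.
Σxᵢ = 158.13 + 155.25 + 239.09 + 205.40 + 201.31 + 195.30 = 1154.48, so n·x̄ = 1154.48.
σ₀² = 47.31² = 2238.2361, σ² = 35.79² = 1280.9241; σ² + n·σ₀² = 1280.9241 + 6·2238.2361 = 14710.3407.
Posterior mean = (μ₀/σ₀² + n·x̄/σ²)/(1/σ₀² + n/σ²) = (σ²·μ₀ + σ₀²·n·x̄)/(σ² + n·σ₀²) = (1280.9241·192.81 + 2238.2361·1154.48)/14710.3407 = 2830973.788449/14710.3407 = 192.4479.

192.4479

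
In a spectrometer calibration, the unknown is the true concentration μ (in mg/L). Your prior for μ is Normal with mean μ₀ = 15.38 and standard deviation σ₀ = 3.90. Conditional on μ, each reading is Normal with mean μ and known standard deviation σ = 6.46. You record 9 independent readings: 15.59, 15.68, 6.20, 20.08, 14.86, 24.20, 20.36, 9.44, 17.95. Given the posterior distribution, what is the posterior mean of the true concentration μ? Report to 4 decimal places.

For Normal data with known variance σ², a Normal(μ₀, σ₀²) prior on μ is conjugate. Posterior precision = 1/σ₀² + n/σ²; posterior mean is the precision-weighted average of μ₀ and x̄.
Σxᵢ = 15.59 + 15.68 + 6.20 + 20.08 + 14.86 + 24.20 + 20.36 + 9.44 + 17.95 = 144.36, so n·x̄ = 144.36.
σ₀² = 3.90² = 15.21, σ² = 6.46² = 41.7316; σ² + n·σ₀² = 41.7316 + 9·15.21 = 178.6216.
Posterior mean = (μ₀/σ₀² + n·x̄/σ²)/(1/σ₀² + n/σ²) = (σ²·μ₀ + σ₀²·n·x̄)/(σ² + n·σ₀²) = (41.7316·15.38 + 15.21·144.36)/178.6216 = 2837.547608/178.6216 = 15.8858.

15.8858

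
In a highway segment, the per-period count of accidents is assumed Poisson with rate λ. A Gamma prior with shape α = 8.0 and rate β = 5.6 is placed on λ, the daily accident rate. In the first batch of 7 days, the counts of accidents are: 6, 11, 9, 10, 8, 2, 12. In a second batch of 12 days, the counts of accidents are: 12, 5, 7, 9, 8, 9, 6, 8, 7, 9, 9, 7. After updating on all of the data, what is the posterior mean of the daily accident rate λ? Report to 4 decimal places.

With a Gamma(shape α, rate β) prior, the Poisson likelihood is conjugate: the posterior is Gamma(α + ΣXᵢ, β + n).
Batch 1: sum of counts S = 58 over n = 7 days.
After batch 1: Gamma(α+S, β+n) = Gamma(8.0+58, 5.6+7) = Gamma(66.0, 12.6).
Batch 2: sum of counts S = 96 over n = 12 days.
After batch 2: Gamma(α+S, β+n) = Gamma(66.0+96, 12.6+12) = Gamma(162.0, 24.6).
Posterior mean = α/β = 162.0/24.6 = 6.5854.

6.5854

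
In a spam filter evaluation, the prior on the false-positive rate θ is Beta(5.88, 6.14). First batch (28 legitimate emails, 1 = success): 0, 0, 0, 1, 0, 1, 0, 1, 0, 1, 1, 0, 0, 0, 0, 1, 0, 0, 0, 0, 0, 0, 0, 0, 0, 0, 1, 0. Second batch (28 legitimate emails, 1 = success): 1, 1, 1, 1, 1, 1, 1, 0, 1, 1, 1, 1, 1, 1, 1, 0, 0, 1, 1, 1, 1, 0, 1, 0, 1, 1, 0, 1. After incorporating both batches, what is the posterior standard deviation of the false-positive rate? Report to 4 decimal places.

The Beta prior is conjugate to a Binomial/Bernoulli likelihood; the update adds successes to α and failures to β.
After batch 1: Beta(5.88+7, 6.14+21) = Beta(12.88, 27.14).
After batch 2: Beta(12.88+22, 27.14+6) = Beta(34.88, 33.14).
Var = αβ/((α+β)²(α+β+1)) = 34.88·33.14/(68.02²·69.02) = 0.00361977; SD = √0.00361977 = 0.0602.

0.0602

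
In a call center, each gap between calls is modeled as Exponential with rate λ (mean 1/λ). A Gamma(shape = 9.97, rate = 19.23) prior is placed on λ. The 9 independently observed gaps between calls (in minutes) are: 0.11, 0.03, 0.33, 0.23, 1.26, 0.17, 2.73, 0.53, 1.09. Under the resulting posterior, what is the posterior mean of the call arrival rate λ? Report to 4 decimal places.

0.7378

With a Gamma(shape α, rate β) prior on the exponential rate λ, the posterior after n observations with total T = Σxᵢ is Gamma(α+n, β+T).
Sum of observations T = 6.48 minutes; n = 9.
Posterior: Gamma(9.97+9, 19.23+6.48) = Gamma(18.97, 25.71).
Posterior mean of λ = α/β = 18.97/25.71 = 0.7378.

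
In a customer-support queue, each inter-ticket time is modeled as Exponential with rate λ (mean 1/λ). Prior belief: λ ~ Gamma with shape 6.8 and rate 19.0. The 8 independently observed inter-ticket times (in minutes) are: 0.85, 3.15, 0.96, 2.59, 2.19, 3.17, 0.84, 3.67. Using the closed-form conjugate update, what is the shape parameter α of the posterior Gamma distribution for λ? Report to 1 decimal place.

14.8

With a Gamma(shape α, rate β) prior on the exponential rate λ, the posterior after n observations with total T = Σxᵢ is Gamma(α+n, β+T).
Sum of observations T = 17.42 minutes; n = 8.
Posterior: Gamma(6.8+8, 19.0+17.42) = Gamma(14.8, 36.42).
Posterior α = 14.8.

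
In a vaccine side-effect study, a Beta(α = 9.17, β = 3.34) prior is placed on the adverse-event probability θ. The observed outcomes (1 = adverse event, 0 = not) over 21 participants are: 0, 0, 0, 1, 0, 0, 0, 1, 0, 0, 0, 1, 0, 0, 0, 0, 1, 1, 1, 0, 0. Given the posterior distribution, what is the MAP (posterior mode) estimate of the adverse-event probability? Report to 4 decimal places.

The Beta prior is conjugate to a Binomial/Bernoulli likelihood; the update adds successes to α and failures to β.
Posterior: Beta(α+k, β+n−k) = Beta(9.17+6, 3.34+15) = Beta(15.17, 18.34).
Mode of Beta(a,b) for a,b>1 is (a−1)/(a+b−2) = 14.17/31.51 = 0.4497.

0.4497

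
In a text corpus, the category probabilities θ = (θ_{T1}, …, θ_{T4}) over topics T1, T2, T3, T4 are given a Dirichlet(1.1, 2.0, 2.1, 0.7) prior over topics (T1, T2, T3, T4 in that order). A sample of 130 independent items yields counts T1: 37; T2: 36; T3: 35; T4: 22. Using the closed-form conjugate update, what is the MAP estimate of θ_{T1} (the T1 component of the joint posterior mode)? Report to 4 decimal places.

0.2813

The Dirichlet prior is conjugate to the Multinomial likelihood: each posterior αⱼ = prior αⱼ + observed count nⱼ.
Posterior concentration: (38.1, 38.0, 37.1, 22.7), total = 135.9.
Joint mode component: (α_{T1}−1)/(Σα−K) = 37.1/131.9 = 0.2813.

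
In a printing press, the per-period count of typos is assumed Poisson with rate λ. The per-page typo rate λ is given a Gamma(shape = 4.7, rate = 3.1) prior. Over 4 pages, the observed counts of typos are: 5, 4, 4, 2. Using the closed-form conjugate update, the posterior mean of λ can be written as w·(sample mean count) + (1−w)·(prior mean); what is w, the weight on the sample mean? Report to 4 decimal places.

0.5634

With a Gamma(shape α, rate β) prior, the Poisson likelihood is conjugate: the posterior is Gamma(α + ΣXᵢ, β + n).
Posterior mean = (α₀+S)/(β₀+n) = [n/(β₀+n)]·(S/n) + [β₀/(β₀+n)]·(α₀/β₀), so only n and β₀ enter the weight.
Weight on data w = n/(β₀+n) = 4/(3.1+4) = 4/7.1 = 0.5634.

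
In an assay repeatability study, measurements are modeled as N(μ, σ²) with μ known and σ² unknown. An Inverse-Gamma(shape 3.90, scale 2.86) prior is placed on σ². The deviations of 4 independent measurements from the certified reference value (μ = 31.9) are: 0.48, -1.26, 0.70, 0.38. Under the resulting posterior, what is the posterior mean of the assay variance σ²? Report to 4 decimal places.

0.8339

With known mean μ and an Inverse-Gamma(α, β) prior on σ², the Normal likelihood is conjugate: posterior is Inv-Gamma(α + n/2, β + Σ(xᵢ−μ)²/2).
Σ(xᵢ−μ)² = (0.48)² + (-1.26)² + (0.70)² + (0.38)² = 2.4524.
Posterior: Inv-Gamma(3.90 + 4/2, 2.86 + 2.4524/2) = Inv-Gamma(5.90, 4.08620).
E[σ²|data] = β/(α−1) = 4.08620/4.90 = 0.8339.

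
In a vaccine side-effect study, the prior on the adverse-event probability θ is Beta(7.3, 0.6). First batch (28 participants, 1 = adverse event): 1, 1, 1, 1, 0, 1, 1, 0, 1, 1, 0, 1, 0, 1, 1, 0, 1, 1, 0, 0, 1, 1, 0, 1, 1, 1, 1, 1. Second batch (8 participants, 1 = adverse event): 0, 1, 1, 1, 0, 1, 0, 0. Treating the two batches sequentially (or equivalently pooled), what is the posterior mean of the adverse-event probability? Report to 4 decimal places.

The Beta prior is conjugate to a Binomial/Bernoulli likelihood; the update adds successes to α and failures to β.
After batch 1: Beta(7.3+20, 0.6+8) = Beta(27.3, 8.6).
After batch 2: Beta(27.3+4, 8.6+4) = Beta(31.3, 12.6).
Posterior mean = α/(α+β) = 31.3/43.9 = 0.7130.

0.7130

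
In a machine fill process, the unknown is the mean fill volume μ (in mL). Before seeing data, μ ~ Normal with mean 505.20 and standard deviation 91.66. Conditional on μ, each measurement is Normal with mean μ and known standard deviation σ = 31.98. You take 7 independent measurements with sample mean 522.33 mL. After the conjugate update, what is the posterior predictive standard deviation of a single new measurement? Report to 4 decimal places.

For Normal data with known variance σ², a Normal(μ₀, σ₀²) prior on μ is conjugate. Posterior precision = 1/σ₀² + n/σ²; posterior mean is the precision-weighted average of μ₀ and x̄.
σ₀² = 91.66² = 8401.5556, σ² = 31.98² = 1022.7204; σ² + n·σ₀² = 1022.7204 + 7·8401.5556 = 59833.6096.
Posterior precision = 1/σ₀² + n/σ² = 1/8401.5556 + 7/1022.7204 = (σ² + n·σ₀²)/(σ₀²σ²) = 59833.6096/(8401.5556·1022.7204); posterior variance σₙ² = σ₀²σ²/(σ² + n·σ₀²) = 8401.5556·1022.7204/59833.6096 = 143.605615.
Predictive variance for one new observation = σₙ² + σ² = 8401.5556·1022.7204/59833.6096 + 1022.7204 = σ²·(σ₀² + 59833.6096)/59833.6096 = 1022.7204·68235.1652/59833.6096 = 1166.326015; SD = √(1022.7204·68235.1652/59833.6096) = 34.1515.

34.1515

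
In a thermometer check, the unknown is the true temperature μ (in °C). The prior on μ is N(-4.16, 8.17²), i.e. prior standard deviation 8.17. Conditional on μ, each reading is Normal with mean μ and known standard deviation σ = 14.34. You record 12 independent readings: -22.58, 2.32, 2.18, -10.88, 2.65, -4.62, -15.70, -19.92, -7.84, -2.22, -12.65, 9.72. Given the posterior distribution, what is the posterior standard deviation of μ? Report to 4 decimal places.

3.6926

For Normal data with known variance σ², a Normal(μ₀, σ₀²) prior on μ is conjugate. Posterior precision = 1/σ₀² + n/σ²; posterior mean is the precision-weighted average of μ₀ and x̄.
σ₀² = 8.17² = 66.7489, σ² = 14.34² = 205.6356; σ² + n·σ₀² = 205.6356 + 12·66.7489 = 1006.6224.
Posterior precision = 1/σ₀² + n/σ² = 1/66.7489 + 12/205.6356 = (σ² + n·σ₀²)/(σ₀²σ²) = 1006.6224/(66.7489·205.6356); posterior variance σₙ² = σ₀²σ²/(σ² + n·σ₀²) = 66.7489·205.6356/1006.6224 = 13.635649.
Posterior SD = √σₙ² = √(66.7489·205.6356/1006.6224) = 3.6926.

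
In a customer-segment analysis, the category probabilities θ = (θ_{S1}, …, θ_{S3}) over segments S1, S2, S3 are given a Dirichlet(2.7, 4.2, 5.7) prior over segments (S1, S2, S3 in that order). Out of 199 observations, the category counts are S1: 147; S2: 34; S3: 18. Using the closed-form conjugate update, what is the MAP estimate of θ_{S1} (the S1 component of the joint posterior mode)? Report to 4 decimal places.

The Dirichlet prior is conjugate to the Multinomial likelihood: each posterior αⱼ = prior αⱼ + observed count nⱼ.
Posterior concentration: (149.7, 38.2, 23.7), total = 211.6.
Joint mode component: (α_{S1}−1)/(Σα−K) = 148.7/208.6 = 0.7128.

0.7128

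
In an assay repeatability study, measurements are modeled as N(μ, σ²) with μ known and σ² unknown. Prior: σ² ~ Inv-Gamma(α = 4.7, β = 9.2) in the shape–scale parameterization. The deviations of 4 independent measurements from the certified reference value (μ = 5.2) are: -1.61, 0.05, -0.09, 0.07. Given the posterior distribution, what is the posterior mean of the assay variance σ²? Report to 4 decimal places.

With known mean μ and an Inverse-Gamma(α, β) prior on σ², the Normal likelihood is conjugate: posterior is Inv-Gamma(α + n/2, β + Σ(xᵢ−μ)²/2).
Σ(xᵢ−μ)² = (-1.61)² + (0.05)² + (-0.09)² + (0.07)² = 2.6076.
Posterior: Inv-Gamma(4.7 + 4/2, 9.2 + 2.6076/2) = Inv-Gamma(6.70, 10.50380).
E[σ²|data] = β/(α−1) = 10.50380/5.70 = 1.8428.

1.8428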